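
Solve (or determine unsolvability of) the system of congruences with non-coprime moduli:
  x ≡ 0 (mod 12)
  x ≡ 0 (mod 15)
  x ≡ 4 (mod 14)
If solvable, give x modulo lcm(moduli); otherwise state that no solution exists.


Moduli 12, 15, 14 are not pairwise coprime, so CRT works modulo lcm(m_i) when all pairwise compatibility conditions hold.
Pairwise compatibility: gcd(m_i, m_j) must divide a_i - a_j for every pair.
Merge one congruence at a time:
  Start: x ≡ 0 (mod 12).
  Combine with x ≡ 0 (mod 15): gcd(12, 15) = 3; 0 - 0 = 0, which IS divisible by 3, so compatible.
    Write x = 0 + 12·t and substitute into x ≡ 0 (mod 15): 12·t ≡ 0 − 0 = 0 (mod 15).
    Divide the congruence (and modulus) by g = 3: 4·t ≡ 0 (mod 5).
    The inverse of 4 mod 5 is 4 (since 4·4 = 16 = 3·5 + 1), so t ≡ 4·0 = 0 ≡ 0 (mod 5).
    Then x = 0 + 12·0 = 0, valid modulo lcm(12, 15) = 60: x ≡ 0 (mod 60).
  Combine with x ≡ 4 (mod 14): gcd(60, 14) = 2; 4 - 0 = 4, which IS divisible by 2, so compatible.
    Write x = 0 + 60·t and substitute into x ≡ 4 (mod 14): 60·t ≡ 4 − 0 = 4 (mod 14).
    Divide the congruence (and modulus) by g = 2: 30·t ≡ 2 (mod 7).
    Reduce coefficients mod 7: 2·t ≡ 2 (mod 7).
    The inverse of 2 mod 7 is 4 (since 2·4 = 8 = 1·7 + 1), so t ≡ 4·2 = 8 ≡ 1 (mod 7).
    Then x = 0 + 60·1 = 60, valid modulo lcm(60, 14) = 420: x ≡ 60 (mod 420).
Verify: 60 mod 12 = 0, 60 mod 15 = 0, 60 mod 14 = 4.

x ≡ 60 (mod 420).


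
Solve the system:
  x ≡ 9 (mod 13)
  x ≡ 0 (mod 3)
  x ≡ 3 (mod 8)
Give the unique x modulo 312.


Moduli 13, 3, 8 are pairwise coprime; by CRT there is a unique solution modulo M = 13 · 3 · 8 = 312.
Solve pairwise, accumulating the modulus:
  Start with x ≡ 9 (mod 13).
  Combine with x ≡ 0 (mod 3): since gcd(13, 3) = 1, we get a unique residue mod 39.
    Write x = 9 + 13·t and substitute into x ≡ 0 (mod 3): 13·t ≡ 0 − 9 = -9 (mod 3).
    Reduce coefficients mod 3: 1·t ≡ 0 (mod 3).
    So t ≡ 0 (mod 3).
    Then x = 9 + 13·0 = 9, valid modulo lcm(13, 3) = 39: x ≡ 9 (mod 39).
  Combine with x ≡ 3 (mod 8): since gcd(39, 8) = 1, we get a unique residue mod 312.
    Write x = 9 + 39·t and substitute into x ≡ 3 (mod 8): 39·t ≡ 3 − 9 = -6 (mod 8).
    Reduce coefficients mod 8: 7·t ≡ 2 (mod 8).
    The inverse of 7 mod 8 is 7 (since 7·7 = 49 = 6·8 + 1), so t ≡ 7·2 = 14 ≡ 6 (mod 8).
    Then x = 9 + 39·6 = 243, valid modulo lcm(39, 8) = 312: x ≡ 243 (mod 312).
Verify: 243 mod 13 = 9 ✓, 243 mod 3 = 0 ✓, 243 mod 8 = 3 ✓.

x ≡ 243 (mod 312).


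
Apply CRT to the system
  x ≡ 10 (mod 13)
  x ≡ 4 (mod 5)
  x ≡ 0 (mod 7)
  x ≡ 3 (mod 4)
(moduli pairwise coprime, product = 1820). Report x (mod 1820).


Product of moduli M = 13 · 5 · 7 · 4 = 1820.
Merge one congruence at a time:
  Start: x ≡ 10 (mod 13).
  Combine with x ≡ 4 (mod 5); new modulus lcm = 65.
    Write x = 10 + 13·t and substitute into x ≡ 4 (mod 5): 13·t ≡ 4 − 10 = -6 (mod 5).
    Reduce coefficients mod 5: 3·t ≡ 4 (mod 5).
    The inverse of 3 mod 5 is 2 (since 3·2 = 6 = 1·5 + 1), so t ≡ 2·4 = 8 ≡ 3 (mod 5).
    Then x = 10 + 13·3 = 49, valid modulo lcm(13, 5) = 65: x ≡ 49 (mod 65).
  Combine with x ≡ 0 (mod 7); new modulus lcm = 455.
    Write x = 49 + 65·t and substitute into x ≡ 0 (mod 7): 65·t ≡ 0 − 49 = -49 (mod 7).
    Reduce coefficients mod 7: 2·t ≡ 0 (mod 7).
    The inverse of 2 mod 7 is 4 (since 2·4 = 8 = 1·7 + 1), so t ≡ 4·0 = 0 ≡ 0 (mod 7).
    Then x = 49 + 65·0 = 49, valid modulo lcm(65, 7) = 455: x ≡ 49 (mod 455).
  Combine with x ≡ 3 (mod 4); new modulus lcm = 1820.
    Write x = 49 + 455·t and substitute into x ≡ 3 (mod 4): 455·t ≡ 3 − 49 = -46 (mod 4).
    Reduce coefficients mod 4: 3·t ≡ 2 (mod 4).
    The inverse of 3 mod 4 is 3 (since 3·3 = 9 = 2·4 + 1), so t ≡ 3·2 = 6 ≡ 2 (mod 4).
    Then x = 49 + 455·2 = 959, valid modulo lcm(455, 4) = 1820: x ≡ 959 (mod 1820).
Verify against each original: 959 mod 13 = 10, 959 mod 5 = 4, 959 mod 7 = 0, 959 mod 4 = 3.

x ≡ 959 (mod 1820).


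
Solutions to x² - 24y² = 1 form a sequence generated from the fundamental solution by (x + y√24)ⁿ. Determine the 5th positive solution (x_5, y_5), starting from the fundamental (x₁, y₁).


Step 1: Find the fundamental solution (x₁, y₁) of x² - 24y² = 1.
  Expand √24 as a continued fraction. a₀ = ⌊√24⌋ = 4; iterate m_{k+1} = d_k·a_k − m_k, d_{k+1} = (24 − m_{k+1}²)/d_k, a_{k+1} = ⌊(a₀ + m_{k+1})/d_{k+1}⌋ (starting m₀ = 0, d₀ = 1), with convergents p_k = a_k·p_{k-1} + p_{k-2}, q_k = a_k·q_{k-1} + q_{k-2} (p₋₁ = 1, q₋₁ = 0):
  k = 0: a₀ = 4; p₀/q₀ = 4/1; p₀² − 24·q₀² = 16 − 24 = -8.
  k = 1: m = 4, d = 8, a = ⌊(4 + 4)/8⌋ = 1; p/q = (1·4 + 1)/(1·1 + 0) = 5/1; p² − 24·q² = 25 − 24 = 1.
  The first convergent with p² − 24·q² = 1 gives the fundamental solution (x₁, y₁) = (5, 1).
Step 2: Apply the recurrence (x_{n+1}, y_{n+1}) = (x₁x_n + 24y₁y_n, x₁y_n + y₁x_n) repeatedly.
  From (x_1, y_1) = (5, 1): x_2 = 5·5 + 24·1·1 = 49; y_2 = 5·1 + 1·5 = 10.
  From (x_2, y_2) = (49, 10): x_3 = 5·49 + 24·1·10 = 485; y_3 = 5·10 + 1·49 = 99.
  From (x_3, y_3) = (485, 99): x_4 = 5·485 + 24·1·99 = 4801; y_4 = 5·99 + 1·485 = 980.
  From (x_4, y_4) = (4801, 980): x_5 = 5·4801 + 24·1·980 = 47525; y_5 = 5·980 + 1·4801 = 9701.
Step 3: Verify x_5² - 24·y_5² = 2258625625 - 2258625624 = 1 (should be 1). ✓

(x_1, y_1) = (5, 1); (x_5, y_5) = (47525, 9701).


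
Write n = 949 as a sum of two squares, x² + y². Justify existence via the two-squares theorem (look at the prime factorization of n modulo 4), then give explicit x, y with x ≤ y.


Step 1: Factor n = 949 = 13 · 73.
Step 2: Check the mod-4 condition on each prime factor: 13 ≡ 1 (mod 4), exponent 1; 73 ≡ 1 (mod 4), exponent 1.
All primes ≡ 3 (mod 4) appear to even exponent (or don't appear), so by the two-squares theorem n IS expressible as a sum of two squares.
Step 3: Build a representation. Here n = 13 · 73 is a product of primes ≡ 1 (mod 4). Each prime p ≡ 1 (mod 4) is itself a sum of two squares; find a² by testing p − a² for a perfect square:
  13: 13 − 1² = 12, 13 − 2² = 9 = 3² ⇒ 13 = 2² + 3².
  73: 73 − 1² = 72, 73 − 2² = 69, 73 − 3² = 64 = 8² ⇒ 73 = 3² + 8².
  Combine using the Brahmagupta–Fibonacci identity (a² + b²)(c² + d²) = (ac − bd)² + (ad + bc)² = (ac + bd)² + (ad − bc)²:
  13 · 73 = 949: from (2² + 3²)(3² + 8²), take (2·3 − 3·8, 2·8 + 3·3) = (6 − 24, 16 + 9) = (-18, 25); dropping signs (only squares matter) gives (18, 25); check 18² + 25² = 324 + 625 = 949 ✓.
Step 4: Order so x ≤ y and verify: 18² + 25² = 324 + 625 = 949 = n. ✓

n = 949 = 18² + 25² (one valid representation with x ≤ y).


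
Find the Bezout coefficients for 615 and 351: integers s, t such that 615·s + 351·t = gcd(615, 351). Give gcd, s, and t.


Euclidean algorithm on (615, 351) — divide until remainder is 0:
  615 = 1 · 351 + 264
  351 = 1 · 264 + 87
  264 = 3 · 87 + 3
  87 = 29 · 3 + 0
gcd(615, 351) = 3.
Track Bezout coefficients alongside the remainders: start with r₀ = 615 = a·1 + b·0 (s = 1, t = 0) and r₁ = 351 = a·0 + b·1 (s = 0, t = 1); each new remainder r_{k+1} = r_{k-1} − q_k·r_k inherits s_{k+1} = s_{k-1} − q_k·s_k, t_{k+1} = t_{k-1} − q_k·t_k, so r_k = a·s_k + b·t_k at every step:
  q = 1: r = 264, s = 1 − 1·0 = 1, t = 0 − 1·1 = -1  (check: 615·1 + 351·(-1) = 264)
  q = 1: r = 87, s = 0 − 1·1 = -1, t = 1 − 1·(-1) = 2  (check: 615·(-1) + 351·2 = 87)
  q = 3: r = 3, s = 1 − 3·(-1) = 4, t = -1 − 3·2 = -7  (check: 615·4 + 351·(-7) = 3)
The row with r = 3 (the gcd) gives the Bezout coefficients s = 4, t = -7.
Result: 615 · (4) + 351 · (-7) = 3.

gcd(615, 351) = 3; s = 4, t = -7 (check: 615·4 + 351·(-7) = 3).


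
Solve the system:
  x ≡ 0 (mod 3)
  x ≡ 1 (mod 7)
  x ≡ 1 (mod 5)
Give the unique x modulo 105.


Moduli 3, 7, 5 are pairwise coprime; by CRT there is a unique solution modulo M = 3 · 7 · 5 = 105.
Solve pairwise, accumulating the modulus:
  Start with x ≡ 0 (mod 3).
  Combine with x ≡ 1 (mod 7): since gcd(3, 7) = 1, we get a unique residue mod 21.
    Write x = 0 + 3·t and substitute into x ≡ 1 (mod 7): 3·t ≡ 1 − 0 = 1 (mod 7).
    The inverse of 3 mod 7 is 5 (since 3·5 = 15 = 2·7 + 1), so t ≡ 5·1 = 5 ≡ 5 (mod 7).
    Then x = 0 + 3·5 = 15, valid modulo lcm(3, 7) = 21: x ≡ 15 (mod 21).
  Combine with x ≡ 1 (mod 5): since gcd(21, 5) = 1, we get a unique residue mod 105.
    Write x = 15 + 21·t and substitute into x ≡ 1 (mod 5): 21·t ≡ 1 − 15 = -14 (mod 5).
    Reduce coefficients mod 5: 1·t ≡ 1 (mod 5).
    So t ≡ 1 (mod 5).
    Then x = 15 + 21·1 = 36, valid modulo lcm(21, 5) = 105: x ≡ 36 (mod 105).
Verify: 36 mod 3 = 0 ✓, 36 mod 7 = 1 ✓, 36 mod 5 = 1 ✓.

x ≡ 36 (mod 105).


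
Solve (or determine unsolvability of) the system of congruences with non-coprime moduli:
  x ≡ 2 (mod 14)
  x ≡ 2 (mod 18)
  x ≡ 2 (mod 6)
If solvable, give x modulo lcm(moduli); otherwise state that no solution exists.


Moduli 14, 18, 6 are not pairwise coprime, so CRT works modulo lcm(m_i) when all pairwise compatibility conditions hold.
Pairwise compatibility: gcd(m_i, m_j) must divide a_i - a_j for every pair.
Merge one congruence at a time:
  Start: x ≡ 2 (mod 14).
  Combine with x ≡ 2 (mod 18): gcd(14, 18) = 2; 2 - 2 = 0, which IS divisible by 2, so compatible.
    Write x = 2 + 14·t and substitute into x ≡ 2 (mod 18): 14·t ≡ 2 − 2 = 0 (mod 18).
    Divide the congruence (and modulus) by g = 2: 7·t ≡ 0 (mod 9).
    The inverse of 7 mod 9 is 4 (since 7·4 = 28 = 3·9 + 1), so t ≡ 4·0 = 0 ≡ 0 (mod 9).
    Then x = 2 + 14·0 = 2, valid modulo lcm(14, 18) = 126: x ≡ 2 (mod 126).
  Combine with x ≡ 2 (mod 6): gcd(126, 6) = 6; 2 - 2 = 0, which IS divisible by 6, so compatible.
    Write x = 2 + 126·t and substitute into x ≡ 2 (mod 6): 126·t ≡ 2 − 2 = 0 (mod 6).
    Divide the congruence (and modulus) by g = 6: 21·t ≡ 0 (mod 1).
    Modulo 1 every t works; take t = 0.
    Then x = 2 + 126·0 = 2, valid modulo lcm(126, 6) = 126: x ≡ 2 (mod 126).
Verify: 2 mod 14 = 2, 2 mod 18 = 2, 2 mod 6 = 2.

x ≡ 2 (mod 126).


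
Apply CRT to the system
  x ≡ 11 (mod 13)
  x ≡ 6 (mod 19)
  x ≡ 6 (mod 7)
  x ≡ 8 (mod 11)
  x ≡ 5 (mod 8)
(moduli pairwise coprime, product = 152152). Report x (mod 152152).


Product of moduli M = 13 · 19 · 7 · 11 · 8 = 152152.
Merge one congruence at a time:
  Start: x ≡ 11 (mod 13).
  Combine with x ≡ 6 (mod 19); new modulus lcm = 247.
    Write x = 11 + 13·t and substitute into x ≡ 6 (mod 19): 13·t ≡ 6 − 11 = -5 (mod 19).
    Reduce coefficients mod 19: 13·t ≡ 14 (mod 19).
    The inverse of 13 mod 19 is 3 (since 13·3 = 39 = 2·19 + 1), so t ≡ 3·14 = 42 ≡ 4 (mod 19).
    Then x = 11 + 13·4 = 63, valid modulo lcm(13, 19) = 247: x ≡ 63 (mod 247).
  Combine with x ≡ 6 (mod 7); new modulus lcm = 1729.
    Write x = 63 + 247·t and substitute into x ≡ 6 (mod 7): 247·t ≡ 6 − 63 = -57 (mod 7).
    Reduce coefficients mod 7: 2·t ≡ 6 (mod 7).
    The inverse of 2 mod 7 is 4 (since 2·4 = 8 = 1·7 + 1), so t ≡ 4·6 = 24 ≡ 3 (mod 7).
    Then x = 63 + 247·3 = 804, valid modulo lcm(247, 7) = 1729: x ≡ 804 (mod 1729).
  Combine with x ≡ 8 (mod 11); new modulus lcm = 19019.
    Write x = 804 + 1729·t and substitute into x ≡ 8 (mod 11): 1729·t ≡ 8 − 804 = -796 (mod 11).
    Reduce coefficients mod 11: 2·t ≡ 7 (mod 11).
    The inverse of 2 mod 11 is 6 (since 2·6 = 12 = 1·11 + 1), so t ≡ 6·7 = 42 ≡ 9 (mod 11).
    Then x = 804 + 1729·9 = 16365, valid modulo lcm(1729, 11) = 19019: x ≡ 16365 (mod 19019).
  Combine with x ≡ 5 (mod 8); new modulus lcm = 152152.
    Write x = 16365 + 19019·t and substitute into x ≡ 5 (mod 8): 19019·t ≡ 5 − 16365 = -16360 (mod 8).
    Reduce coefficients mod 8: 3·t ≡ 0 (mod 8).
    The inverse of 3 mod 8 is 3 (since 3·3 = 9 = 1·8 + 1), so t ≡ 3·0 = 0 ≡ 0 (mod 8).
    Then x = 16365 + 19019·0 = 16365, valid modulo lcm(19019, 8) = 152152: x ≡ 16365 (mod 152152).
Verify against each original: 16365 mod 13 = 11, 16365 mod 19 = 6, 16365 mod 7 = 6, 16365 mod 11 = 8, 16365 mod 8 = 5.

x ≡ 16365 (mod 152152).


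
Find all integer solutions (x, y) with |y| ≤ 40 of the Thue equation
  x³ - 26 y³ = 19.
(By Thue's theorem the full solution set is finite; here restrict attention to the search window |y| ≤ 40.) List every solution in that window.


The equation is x³ - 26y³ = 19. For fixed y, x³ = 26·y³ + 19, so a solution requires the RHS to be a perfect cube.
Strategy: iterate y from -40 to 40, compute RHS = 26·y³ + 19, and check whether it is a (positive or negative) perfect cube.
Check small values of y:
  y = 0: RHS = 19 is not a perfect cube.
  y = 1: RHS = 45 is not a perfect cube.
  y = -1: RHS = -7 is not a perfect cube.
  y = 2: RHS = 227 is not a perfect cube.
  y = -2: RHS = -189 is not a perfect cube.
  y = 3: RHS = 721 is not a perfect cube.
  y = -3: RHS = -683 is not a perfect cube.
Continuing the search up to |y| = 40 finds no solutions either.
No (x, y) in the scanned range satisfies the equation.

No integer solutions with |y| ≤ 40.


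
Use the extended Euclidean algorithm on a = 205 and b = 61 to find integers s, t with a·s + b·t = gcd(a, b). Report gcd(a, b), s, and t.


Euclidean algorithm on (205, 61) — divide until remainder is 0:
  205 = 3 · 61 + 22
  61 = 2 · 22 + 17
  22 = 1 · 17 + 5
  17 = 3 · 5 + 2
  5 = 2 · 2 + 1
  2 = 2 · 1 + 0
gcd(205, 61) = 1.
Track Bezout coefficients alongside the remainders: start with r₀ = 205 = a·1 + b·0 (s = 1, t = 0) and r₁ = 61 = a·0 + b·1 (s = 0, t = 1); each new remainder r_{k+1} = r_{k-1} − q_k·r_k inherits s_{k+1} = s_{k-1} − q_k·s_k, t_{k+1} = t_{k-1} − q_k·t_k, so r_k = a·s_k + b·t_k at every step:
  q = 3: r = 22, s = 1 − 3·0 = 1, t = 0 − 3·1 = -3  (check: 205·1 + 61·(-3) = 22)
  q = 2: r = 17, s = 0 − 2·1 = -2, t = 1 − 2·(-3) = 7  (check: 205·(-2) + 61·7 = 17)
  q = 1: r = 5, s = 1 − 1·(-2) = 3, t = -3 − 1·7 = -10  (check: 205·3 + 61·(-10) = 5)
  q = 3: r = 2, s = -2 − 3·3 = -11, t = 7 − 3·(-10) = 37  (check: 205·(-11) + 61·37 = 2)
  q = 2: r = 1, s = 3 − 2·(-11) = 25, t = -10 − 2·37 = -84  (check: 205·25 + 61·(-84) = 1)
The row with r = 1 (the gcd) gives the Bezout coefficients s = 25, t = -84.
Result: 205 · (25) + 61 · (-84) = 1.

gcd(205, 61) = 1; s = 25, t = -84 (check: 205·25 + 61·(-84) = 1).


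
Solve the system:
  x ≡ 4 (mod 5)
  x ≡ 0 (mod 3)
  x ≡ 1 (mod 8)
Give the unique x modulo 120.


Moduli 5, 3, 8 are pairwise coprime; by CRT there is a unique solution modulo M = 5 · 3 · 8 = 120.
Solve pairwise, accumulating the modulus:
  Start with x ≡ 4 (mod 5).
  Combine with x ≡ 0 (mod 3): since gcd(5, 3) = 1, we get a unique residue mod 15.
    Write x = 4 + 5·t and substitute into x ≡ 0 (mod 3): 5·t ≡ 0 − 4 = -4 (mod 3).
    Reduce coefficients mod 3: 2·t ≡ 2 (mod 3).
    The inverse of 2 mod 3 is 2 (since 2·2 = 4 = 1·3 + 1), so t ≡ 2·2 = 4 ≡ 1 (mod 3).
    Then x = 4 + 5·1 = 9, valid modulo lcm(5, 3) = 15: x ≡ 9 (mod 15).
  Combine with x ≡ 1 (mod 8): since gcd(15, 8) = 1, we get a unique residue mod 120.
    Write x = 9 + 15·t and substitute into x ≡ 1 (mod 8): 15·t ≡ 1 − 9 = -8 (mod 8).
    Reduce coefficients mod 8: 7·t ≡ 0 (mod 8).
    The inverse of 7 mod 8 is 7 (since 7·7 = 49 = 6·8 + 1), so t ≡ 7·0 = 0 ≡ 0 (mod 8).
    Then x = 9 + 15·0 = 9, valid modulo lcm(15, 8) = 120: x ≡ 9 (mod 120).
Verify: 9 mod 5 = 4 ✓, 9 mod 3 = 0 ✓, 9 mod 8 = 1 ✓.

x ≡ 9 (mod 120).


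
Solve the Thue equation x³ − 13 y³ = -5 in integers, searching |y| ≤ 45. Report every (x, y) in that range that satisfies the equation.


The equation is x³ - 13y³ = -5. For fixed y, x³ = 13·y³ − 5, so a solution requires the RHS to be a perfect cube.
Strategy: iterate y from -45 to 45, compute RHS = 13·y³ − 5, and check whether it is a (positive or negative) perfect cube.
Check small values of y:
  y = 0: RHS = -5 is not a perfect cube.
  y = 1: RHS = 8 = (2)³ ⇒ x = 2 works.
  y = -1: RHS = -18 is not a perfect cube.
  y = 2: RHS = 99 is not a perfect cube.
  y = -2: RHS = -109 is not a perfect cube.
  y = 3: RHS = 346 is not a perfect cube.
  y = -3: RHS = -356 is not a perfect cube.
Continuing the search up to |y| = 45 finds no further solutions beyond those listed.
Collected solutions: (2, 1).

Solutions (with |y| ≤ 45): (2, 1).


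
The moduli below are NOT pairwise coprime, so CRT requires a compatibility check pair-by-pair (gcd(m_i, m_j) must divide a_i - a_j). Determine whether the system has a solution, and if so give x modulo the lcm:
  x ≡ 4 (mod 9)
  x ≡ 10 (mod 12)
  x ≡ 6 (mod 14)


Moduli 9, 12, 14 are not pairwise coprime, so CRT works modulo lcm(m_i) when all pairwise compatibility conditions hold.
Pairwise compatibility: gcd(m_i, m_j) must divide a_i - a_j for every pair.
Merge one congruence at a time:
  Start: x ≡ 4 (mod 9).
  Combine with x ≡ 10 (mod 12): gcd(9, 12) = 3; 10 - 4 = 6, which IS divisible by 3, so compatible.
    Write x = 4 + 9·t and substitute into x ≡ 10 (mod 12): 9·t ≡ 10 − 4 = 6 (mod 12).
    Divide the congruence (and modulus) by g = 3: 3·t ≡ 2 (mod 4).
    The inverse of 3 mod 4 is 3 (since 3·3 = 9 = 2·4 + 1), so t ≡ 3·2 = 6 ≡ 2 (mod 4).
    Then x = 4 + 9·2 = 22, valid modulo lcm(9, 12) = 36: x ≡ 22 (mod 36).
  Combine with x ≡ 6 (mod 14): gcd(36, 14) = 2; 6 - 22 = -16, which IS divisible by 2, so compatible.
    Write x = 22 + 36·t and substitute into x ≡ 6 (mod 14): 36·t ≡ 6 − 22 = -16 (mod 14).
    Divide the congruence (and modulus) by g = 2: 18·t ≡ -8 (mod 7).
    Reduce coefficients mod 7: 4·t ≡ 6 (mod 7).
    The inverse of 4 mod 7 is 2 (since 4·2 = 8 = 1·7 + 1), so t ≡ 2·6 = 12 ≡ 5 (mod 7).
    Then x = 22 + 36·5 = 202, valid modulo lcm(36, 14) = 252: x ≡ 202 (mod 252).
Verify: 202 mod 9 = 4, 202 mod 12 = 10, 202 mod 14 = 6.

x ≡ 202 (mod 252).


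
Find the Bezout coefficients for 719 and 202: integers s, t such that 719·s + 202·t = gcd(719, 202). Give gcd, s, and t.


Euclidean algorithm on (719, 202) — divide until remainder is 0:
  719 = 3 · 202 + 113
  202 = 1 · 113 + 89
  113 = 1 · 89 + 24
  89 = 3 · 24 + 17
  24 = 1 · 17 + 7
  17 = 2 · 7 + 3
  7 = 2 · 3 + 1
  3 = 3 · 1 + 0
gcd(719, 202) = 1.
Track Bezout coefficients alongside the remainders: start with r₀ = 719 = a·1 + b·0 (s = 1, t = 0) and r₁ = 202 = a·0 + b·1 (s = 0, t = 1); each new remainder r_{k+1} = r_{k-1} − q_k·r_k inherits s_{k+1} = s_{k-1} − q_k·s_k, t_{k+1} = t_{k-1} − q_k·t_k, so r_k = a·s_k + b·t_k at every step:
  q = 3: r = 113, s = 1 − 3·0 = 1, t = 0 − 3·1 = -3  (check: 719·1 + 202·(-3) = 113)
  q = 1: r = 89, s = 0 − 1·1 = -1, t = 1 − 1·(-3) = 4  (check: 719·(-1) + 202·4 = 89)
  q = 1: r = 24, s = 1 − 1·(-1) = 2, t = -3 − 1·4 = -7  (check: 719·2 + 202·(-7) = 24)
  q = 3: r = 17, s = -1 − 3·2 = -7, t = 4 − 3·(-7) = 25  (check: 719·(-7) + 202·25 = 17)
  q = 1: r = 7, s = 2 − 1·(-7) = 9, t = -7 − 1·25 = -32  (check: 719·9 + 202·(-32) = 7)
  q = 2: r = 3, s = -7 − 2·9 = -25, t = 25 − 2·(-32) = 89  (check: 719·(-25) + 202·89 = 3)
  q = 2: r = 1, s = 9 − 2·(-25) = 59, t = -32 − 2·89 = -210  (check: 719·59 + 202·(-210) = 1)
The row with r = 1 (the gcd) gives the Bezout coefficients s = 59, t = -210.
Result: 719 · (59) + 202 · (-210) = 1.

gcd(719, 202) = 1; s = 59, t = -210 (check: 719·59 + 202·(-210) = 1).


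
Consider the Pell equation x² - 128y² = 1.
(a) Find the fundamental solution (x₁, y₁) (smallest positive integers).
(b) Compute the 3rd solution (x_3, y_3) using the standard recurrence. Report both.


Step 1: Find the fundamental solution (x₁, y₁) of x² - 128y² = 1.
  Expand √128 as a continued fraction. a₀ = ⌊√128⌋ = 11; iterate m_{k+1} = d_k·a_k − m_k, d_{k+1} = (128 − m_{k+1}²)/d_k, a_{k+1} = ⌊(a₀ + m_{k+1})/d_{k+1}⌋ (starting m₀ = 0, d₀ = 1), with convergents p_k = a_k·p_{k-1} + p_{k-2}, q_k = a_k·q_{k-1} + q_{k-2} (p₋₁ = 1, q₋₁ = 0):
  k = 0: a₀ = 11; p₀/q₀ = 11/1; p₀² − 128·q₀² = 121 − 128 = -7.
  k = 1: m = 11, d = 7, a = ⌊(11 + 11)/7⌋ = 3; p/q = (3·11 + 1)/(3·1 + 0) = 34/3; p² − 128·q² = 1156 − 1152 = 4.
  k = 2: m = 10, d = 4, a = ⌊(11 + 10)/4⌋ = 5; p/q = (5·34 + 11)/(5·3 + 1) = 181/16; p² − 128·q² = 32761 − 32768 = -7.
  k = 3: m = 10, d = 7, a = ⌊(11 + 10)/7⌋ = 3; p/q = (3·181 + 34)/(3·16 + 3) = 577/51; p² − 128·q² = 332929 − 332928 = 1.
  The first convergent with p² − 128·q² = 1 gives the fundamental solution (x₁, y₁) = (577, 51).
Step 2: Apply the recurrence (x_{n+1}, y_{n+1}) = (x₁x_n + 128y₁y_n, x₁y_n + y₁x_n) repeatedly.
  From (x_1, y_1) = (577, 51): x_2 = 577·577 + 128·51·51 = 665857; y_2 = 577·51 + 51·577 = 58854.
  From (x_2, y_2) = (665857, 58854): x_3 = 577·665857 + 128·51·58854 = 768398401; y_3 = 577·58854 + 51·665857 = 67917465.
Step 3: Verify x_3² - 128·y_3² = 590436102659356801 - 590436102659356800 = 1 (should be 1). ✓

(x_1, y_1) = (577, 51); (x_3, y_3) = (768398401, 67917465).


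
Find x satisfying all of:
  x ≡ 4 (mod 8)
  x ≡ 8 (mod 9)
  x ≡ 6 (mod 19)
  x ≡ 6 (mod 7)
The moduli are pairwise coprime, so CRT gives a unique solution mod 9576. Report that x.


Product of moduli M = 8 · 9 · 19 · 7 = 9576.
Merge one congruence at a time:
  Start: x ≡ 4 (mod 8).
  Combine with x ≡ 8 (mod 9); new modulus lcm = 72.
    Write x = 4 + 8·t and substitute into x ≡ 8 (mod 9): 8·t ≡ 8 − 4 = 4 (mod 9).
    The inverse of 8 mod 9 is 8 (since 8·8 = 64 = 7·9 + 1), so t ≡ 8·4 = 32 ≡ 5 (mod 9).
    Then x = 4 + 8·5 = 44, valid modulo lcm(8, 9) = 72: x ≡ 44 (mod 72).
  Combine with x ≡ 6 (mod 19); new modulus lcm = 1368.
    Write x = 44 + 72·t and substitute into x ≡ 6 (mod 19): 72·t ≡ 6 − 44 = -38 (mod 19).
    Reduce coefficients mod 19: 15·t ≡ 0 (mod 19).
    The inverse of 15 mod 19 is 14 (since 15·14 = 210 = 11·19 + 1), so t ≡ 14·0 = 0 ≡ 0 (mod 19).
    Then x = 44 + 72·0 = 44, valid modulo lcm(72, 19) = 1368: x ≡ 44 (mod 1368).
  Combine with x ≡ 6 (mod 7); new modulus lcm = 9576.
    Write x = 44 + 1368·t and substitute into x ≡ 6 (mod 7): 1368·t ≡ 6 − 44 = -38 (mod 7).
    Reduce coefficients mod 7: 3·t ≡ 4 (mod 7).
    The inverse of 3 mod 7 is 5 (since 3·5 = 15 = 2·7 + 1), so t ≡ 5·4 = 20 ≡ 6 (mod 7).
    Then x = 44 + 1368·6 = 8252, valid modulo lcm(1368, 7) = 9576: x ≡ 8252 (mod 9576).
Verify against each original: 8252 mod 8 = 4, 8252 mod 9 = 8, 8252 mod 19 = 6, 8252 mod 7 = 6.

x ≡ 8252 (mod 9576).


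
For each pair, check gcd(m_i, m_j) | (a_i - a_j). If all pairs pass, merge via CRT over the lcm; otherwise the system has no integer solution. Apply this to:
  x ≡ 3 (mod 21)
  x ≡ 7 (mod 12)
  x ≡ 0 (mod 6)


Moduli 21, 12, 6 are not pairwise coprime, so CRT works modulo lcm(m_i) when all pairwise compatibility conditions hold.
Pairwise compatibility: gcd(m_i, m_j) must divide a_i - a_j for every pair.
Merge one congruence at a time:
  Start: x ≡ 3 (mod 21).
  Combine with x ≡ 7 (mod 12): gcd(21, 12) = 3, and 7 - 3 = 4 is NOT divisible by 3.
    ⇒ system is inconsistent (no integer solution).

No solution (the system is inconsistent).


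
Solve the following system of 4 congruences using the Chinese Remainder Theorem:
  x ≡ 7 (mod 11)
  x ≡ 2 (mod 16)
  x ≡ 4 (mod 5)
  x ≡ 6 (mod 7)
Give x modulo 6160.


Product of moduli M = 11 · 16 · 5 · 7 = 6160.
Merge one congruence at a time:
  Start: x ≡ 7 (mod 11).
  Combine with x ≡ 2 (mod 16); new modulus lcm = 176.
    Write x = 7 + 11·t and substitute into x ≡ 2 (mod 16): 11·t ≡ 2 − 7 = -5 (mod 16).
    Reduce coefficients mod 16: 11·t ≡ 11 (mod 16).
    The inverse of 11 mod 16 is 3 (since 11·3 = 33 = 2·16 + 1), so t ≡ 3·11 = 33 ≡ 1 (mod 16).
    Then x = 7 + 11·1 = 18, valid modulo lcm(11, 16) = 176: x ≡ 18 (mod 176).
  Combine with x ≡ 4 (mod 5); new modulus lcm = 880.
    Write x = 18 + 176·t and substitute into x ≡ 4 (mod 5): 176·t ≡ 4 − 18 = -14 (mod 5).
    Reduce coefficients mod 5: 1·t ≡ 1 (mod 5).
    So t ≡ 1 (mod 5).
    Then x = 18 + 176·1 = 194, valid modulo lcm(176, 5) = 880: x ≡ 194 (mod 880).
  Combine with x ≡ 6 (mod 7); new modulus lcm = 6160.
    Write x = 194 + 880·t and substitute into x ≡ 6 (mod 7): 880·t ≡ 6 − 194 = -188 (mod 7).
    Reduce coefficients mod 7: 5·t ≡ 1 (mod 7).
    The inverse of 5 mod 7 is 3 (since 5·3 = 15 = 2·7 + 1), so t ≡ 3·1 = 3 ≡ 3 (mod 7).
    Then x = 194 + 880·3 = 2834, valid modulo lcm(880, 7) = 6160: x ≡ 2834 (mod 6160).
Verify against each original: 2834 mod 11 = 7, 2834 mod 16 = 2, 2834 mod 5 = 4, 2834 mod 7 = 6.

x ≡ 2834 (mod 6160).


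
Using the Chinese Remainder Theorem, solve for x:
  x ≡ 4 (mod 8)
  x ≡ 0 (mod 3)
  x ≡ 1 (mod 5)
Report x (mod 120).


Moduli 8, 3, 5 are pairwise coprime; by CRT there is a unique solution modulo M = 8 · 3 · 5 = 120.
Solve pairwise, accumulating the modulus:
  Start with x ≡ 4 (mod 8).
  Combine with x ≡ 0 (mod 3): since gcd(8, 3) = 1, we get a unique residue mod 24.
    Write x = 4 + 8·t and substitute into x ≡ 0 (mod 3): 8·t ≡ 0 − 4 = -4 (mod 3).
    Reduce coefficients mod 3: 2·t ≡ 2 (mod 3).
    The inverse of 2 mod 3 is 2 (since 2·2 = 4 = 1·3 + 1), so t ≡ 2·2 = 4 ≡ 1 (mod 3).
    Then x = 4 + 8·1 = 12, valid modulo lcm(8, 3) = 24: x ≡ 12 (mod 24).
  Combine with x ≡ 1 (mod 5): since gcd(24, 5) = 1, we get a unique residue mod 120.
    Write x = 12 + 24·t and substitute into x ≡ 1 (mod 5): 24·t ≡ 1 − 12 = -11 (mod 5).
    Reduce coefficients mod 5: 4·t ≡ 4 (mod 5).
    The inverse of 4 mod 5 is 4 (since 4·4 = 16 = 3·5 + 1), so t ≡ 4·4 = 16 ≡ 1 (mod 5).
    Then x = 12 + 24·1 = 36, valid modulo lcm(24, 5) = 120: x ≡ 36 (mod 120).
Verify: 36 mod 8 = 4 ✓, 36 mod 3 = 0 ✓, 36 mod 5 = 1 ✓.

x ≡ 36 (mod 120).


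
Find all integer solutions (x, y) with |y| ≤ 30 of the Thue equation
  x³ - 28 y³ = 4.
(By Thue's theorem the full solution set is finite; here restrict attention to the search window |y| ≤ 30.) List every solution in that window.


The equation is x³ - 28y³ = 4. For fixed y, x³ = 28·y³ + 4, so a solution requires the RHS to be a perfect cube.
Strategy: iterate y from -30 to 30, compute RHS = 28·y³ + 4, and check whether it is a (positive or negative) perfect cube.
Check small values of y:
  y = 0: RHS = 4 is not a perfect cube.
  y = 1: RHS = 32 is not a perfect cube.
  y = -1: RHS = -24 is not a perfect cube.
  y = 2: RHS = 228 is not a perfect cube.
  y = -2: RHS = -220 is not a perfect cube.
  y = 3: RHS = 760 is not a perfect cube.
  y = -3: RHS = -752 is not a perfect cube.
Continuing the search up to |y| = 30 finds no solutions either.
No (x, y) in the scanned range satisfies the equation.

No integer solutions with |y| ≤ 30.


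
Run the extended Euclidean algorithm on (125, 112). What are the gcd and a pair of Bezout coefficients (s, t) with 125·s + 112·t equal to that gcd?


Euclidean algorithm on (125, 112) — divide until remainder is 0:
  125 = 1 · 112 + 13
  112 = 8 · 13 + 8
  13 = 1 · 8 + 5
  8 = 1 · 5 + 3
  5 = 1 · 3 + 2
  3 = 1 · 2 + 1
  2 = 2 · 1 + 0
gcd(125, 112) = 1.
Track Bezout coefficients alongside the remainders: start with r₀ = 125 = a·1 + b·0 (s = 1, t = 0) and r₁ = 112 = a·0 + b·1 (s = 0, t = 1); each new remainder r_{k+1} = r_{k-1} − q_k·r_k inherits s_{k+1} = s_{k-1} − q_k·s_k, t_{k+1} = t_{k-1} − q_k·t_k, so r_k = a·s_k + b·t_k at every step:
  q = 1: r = 13, s = 1 − 1·0 = 1, t = 0 − 1·1 = -1  (check: 125·1 + 112·(-1) = 13)
  q = 8: r = 8, s = 0 − 8·1 = -8, t = 1 − 8·(-1) = 9  (check: 125·(-8) + 112·9 = 8)
  q = 1: r = 5, s = 1 − 1·(-8) = 9, t = -1 − 1·9 = -10  (check: 125·9 + 112·(-10) = 5)
  q = 1: r = 3, s = -8 − 1·9 = -17, t = 9 − 1·(-10) = 19  (check: 125·(-17) + 112·19 = 3)
  q = 1: r = 2, s = 9 − 1·(-17) = 26, t = -10 − 1·19 = -29  (check: 125·26 + 112·(-29) = 2)
  q = 1: r = 1, s = -17 − 1·26 = -43, t = 19 − 1·(-29) = 48  (check: 125·(-43) + 112·48 = 1)
The row with r = 1 (the gcd) gives the Bezout coefficients s = -43, t = 48.
Result: 125 · (-43) + 112 · (48) = 1.

gcd(125, 112) = 1; s = -43, t = 48 (check: 125·(-43) + 112·48 = 1).


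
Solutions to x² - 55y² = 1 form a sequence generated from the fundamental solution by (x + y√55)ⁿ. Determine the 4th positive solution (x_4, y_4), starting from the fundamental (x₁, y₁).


Step 1: Find the fundamental solution (x₁, y₁) of x² - 55y² = 1.
  Expand √55 as a continued fraction. a₀ = ⌊√55⌋ = 7; iterate m_{k+1} = d_k·a_k − m_k, d_{k+1} = (55 − m_{k+1}²)/d_k, a_{k+1} = ⌊(a₀ + m_{k+1})/d_{k+1}⌋ (starting m₀ = 0, d₀ = 1), with convergents p_k = a_k·p_{k-1} + p_{k-2}, q_k = a_k·q_{k-1} + q_{k-2} (p₋₁ = 1, q₋₁ = 0):
  k = 0: a₀ = 7; p₀/q₀ = 7/1; p₀² − 55·q₀² = 49 − 55 = -6.
  k = 1: m = 7, d = 6, a = ⌊(7 + 7)/6⌋ = 2; p/q = (2·7 + 1)/(2·1 + 0) = 15/2; p² − 55·q² = 225 − 220 = 5.
  k = 2: m = 5, d = 5, a = ⌊(7 + 5)/5⌋ = 2; p/q = (2·15 + 7)/(2·2 + 1) = 37/5; p² − 55·q² = 1369 − 1375 = -6.
  k = 3: m = 5, d = 6, a = ⌊(7 + 5)/6⌋ = 2; p/q = (2·37 + 15)/(2·5 + 2) = 89/12; p² − 55·q² = 7921 − 7920 = 1.
  The first convergent with p² − 55·q² = 1 gives the fundamental solution (x₁, y₁) = (89, 12).
Step 2: Apply the recurrence (x_{n+1}, y_{n+1}) = (x₁x_n + 55y₁y_n, x₁y_n + y₁x_n) repeatedly.
  From (x_1, y_1) = (89, 12): x_2 = 89·89 + 55·12·12 = 15841; y_2 = 89·12 + 12·89 = 2136.
  From (x_2, y_2) = (15841, 2136): x_3 = 89·15841 + 55·12·2136 = 2819609; y_3 = 89·2136 + 12·15841 = 380196.
  From (x_3, y_3) = (2819609, 380196): x_4 = 89·2819609 + 55·12·380196 = 501874561; y_4 = 89·380196 + 12·2819609 = 67672752.
Step 3: Verify x_4² - 55·y_4² = 251878074978942721 - 251878074978942720 = 1 (should be 1). ✓

(x_1, y_1) = (89, 12); (x_4, y_4) = (501874561, 67672752).


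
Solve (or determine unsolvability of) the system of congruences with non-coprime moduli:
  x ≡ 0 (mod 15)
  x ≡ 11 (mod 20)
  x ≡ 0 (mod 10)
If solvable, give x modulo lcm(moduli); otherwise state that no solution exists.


Moduli 15, 20, 10 are not pairwise coprime, so CRT works modulo lcm(m_i) when all pairwise compatibility conditions hold.
Pairwise compatibility: gcd(m_i, m_j) must divide a_i - a_j for every pair.
Merge one congruence at a time:
  Start: x ≡ 0 (mod 15).
  Combine with x ≡ 11 (mod 20): gcd(15, 20) = 5, and 11 - 0 = 11 is NOT divisible by 5.
    ⇒ system is inconsistent (no integer solution).

No solution (the system is inconsistent).


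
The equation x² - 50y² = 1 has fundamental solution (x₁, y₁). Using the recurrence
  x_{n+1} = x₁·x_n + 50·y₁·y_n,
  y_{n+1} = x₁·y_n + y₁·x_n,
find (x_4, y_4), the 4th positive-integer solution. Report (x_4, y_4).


Step 1: Find the fundamental solution (x₁, y₁) of x² - 50y² = 1.
  Expand √50 as a continued fraction. a₀ = ⌊√50⌋ = 7; iterate m_{k+1} = d_k·a_k − m_k, d_{k+1} = (50 − m_{k+1}²)/d_k, a_{k+1} = ⌊(a₀ + m_{k+1})/d_{k+1}⌋ (starting m₀ = 0, d₀ = 1), with convergents p_k = a_k·p_{k-1} + p_{k-2}, q_k = a_k·q_{k-1} + q_{k-2} (p₋₁ = 1, q₋₁ = 0):
  k = 0: a₀ = 7; p₀/q₀ = 7/1; p₀² − 50·q₀² = 49 − 50 = -1.
  k = 1: m = 7, d = 1, a = ⌊(7 + 7)/1⌋ = 14; p/q = (14·7 + 1)/(14·1 + 0) = 99/14; p² − 50·q² = 9801 − 9800 = 1.
  The first convergent with p² − 50·q² = 1 gives the fundamental solution (x₁, y₁) = (99, 14).
Step 2: Apply the recurrence (x_{n+1}, y_{n+1}) = (x₁x_n + 50y₁y_n, x₁y_n + y₁x_n) repeatedly.
  From (x_1, y_1) = (99, 14): x_2 = 99·99 + 50·14·14 = 19601; y_2 = 99·14 + 14·99 = 2772.
  From (x_2, y_2) = (19601, 2772): x_3 = 99·19601 + 50·14·2772 = 3880899; y_3 = 99·2772 + 14·19601 = 548842.
  From (x_3, y_3) = (3880899, 548842): x_4 = 99·3880899 + 50·14·548842 = 768398401; y_4 = 99·548842 + 14·3880899 = 108667944.
Step 3: Verify x_4² - 50·y_4² = 590436102659356801 - 590436102659356800 = 1 (should be 1). ✓

(x_1, y_1) = (99, 14); (x_4, y_4) = (768398401, 108667944).


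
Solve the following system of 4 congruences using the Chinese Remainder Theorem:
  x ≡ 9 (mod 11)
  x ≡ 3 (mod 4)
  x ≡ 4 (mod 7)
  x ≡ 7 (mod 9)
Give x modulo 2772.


Product of moduli M = 11 · 4 · 7 · 9 = 2772.
Merge one congruence at a time:
  Start: x ≡ 9 (mod 11).
  Combine with x ≡ 3 (mod 4); new modulus lcm = 44.
    Write x = 9 + 11·t and substitute into x ≡ 3 (mod 4): 11·t ≡ 3 − 9 = -6 (mod 4).
    Reduce coefficients mod 4: 3·t ≡ 2 (mod 4).
    The inverse of 3 mod 4 is 3 (since 3·3 = 9 = 2·4 + 1), so t ≡ 3·2 = 6 ≡ 2 (mod 4).
    Then x = 9 + 11·2 = 31, valid modulo lcm(11, 4) = 44: x ≡ 31 (mod 44).
  Combine with x ≡ 4 (mod 7); new modulus lcm = 308.
    Write x = 31 + 44·t and substitute into x ≡ 4 (mod 7): 44·t ≡ 4 − 31 = -27 (mod 7).
    Reduce coefficients mod 7: 2·t ≡ 1 (mod 7).
    The inverse of 2 mod 7 is 4 (since 2·4 = 8 = 1·7 + 1), so t ≡ 4·1 = 4 ≡ 4 (mod 7).
    Then x = 31 + 44·4 = 207, valid modulo lcm(44, 7) = 308: x ≡ 207 (mod 308).
  Combine with x ≡ 7 (mod 9); new modulus lcm = 2772.
    Write x = 207 + 308·t and substitute into x ≡ 7 (mod 9): 308·t ≡ 7 − 207 = -200 (mod 9).
    Reduce coefficients mod 9: 2·t ≡ 7 (mod 9).
    The inverse of 2 mod 9 is 5 (since 2·5 = 10 = 1·9 + 1), so t ≡ 5·7 = 35 ≡ 8 (mod 9).
    Then x = 207 + 308·8 = 2671, valid modulo lcm(308, 9) = 2772: x ≡ 2671 (mod 2772).
Verify against each original: 2671 mod 11 = 9, 2671 mod 4 = 3, 2671 mod 7 = 4, 2671 mod 9 = 7.

x ≡ 2671 (mod 2772).


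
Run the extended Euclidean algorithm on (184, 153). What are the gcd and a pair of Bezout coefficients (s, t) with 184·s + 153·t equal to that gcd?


Euclidean algorithm on (184, 153) — divide until remainder is 0:
  184 = 1 · 153 + 31
  153 = 4 · 31 + 29
  31 = 1 · 29 + 2
  29 = 14 · 2 + 1
  2 = 2 · 1 + 0
gcd(184, 153) = 1.
Track Bezout coefficients alongside the remainders: start with r₀ = 184 = a·1 + b·0 (s = 1, t = 0) and r₁ = 153 = a·0 + b·1 (s = 0, t = 1); each new remainder r_{k+1} = r_{k-1} − q_k·r_k inherits s_{k+1} = s_{k-1} − q_k·s_k, t_{k+1} = t_{k-1} − q_k·t_k, so r_k = a·s_k + b·t_k at every step:
  q = 1: r = 31, s = 1 − 1·0 = 1, t = 0 − 1·1 = -1  (check: 184·1 + 153·(-1) = 31)
  q = 4: r = 29, s = 0 − 4·1 = -4, t = 1 − 4·(-1) = 5  (check: 184·(-4) + 153·5 = 29)
  q = 1: r = 2, s = 1 − 1·(-4) = 5, t = -1 − 1·5 = -6  (check: 184·5 + 153·(-6) = 2)
  q = 14: r = 1, s = -4 − 14·5 = -74, t = 5 − 14·(-6) = 89  (check: 184·(-74) + 153·89 = 1)
The row with r = 1 (the gcd) gives the Bezout coefficients s = -74, t = 89.
Result: 184 · (-74) + 153 · (89) = 1.

gcd(184, 153) = 1; s = -74, t = 89 (check: 184·(-74) + 153·89 = 1).


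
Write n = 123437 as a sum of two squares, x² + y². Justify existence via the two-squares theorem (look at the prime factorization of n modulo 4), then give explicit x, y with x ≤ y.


Step 1: Factor n = 123437 = 17 · 53 · 137.
Step 2: Check the mod-4 condition on each prime factor: 17 ≡ 1 (mod 4), exponent 1; 53 ≡ 1 (mod 4), exponent 1; 137 ≡ 1 (mod 4), exponent 1.
All primes ≡ 3 (mod 4) appear to even exponent (or don't appear), so by the two-squares theorem n IS expressible as a sum of two squares.
Step 3: Build a representation. Here n = 17 · 53 · 137 is a product of primes ≡ 1 (mod 4). Each prime p ≡ 1 (mod 4) is itself a sum of two squares; find a² by testing p − a² for a perfect square:
  17: 17 − 1² = 16 = 4² ⇒ 17 = 1² + 4².
  53: 53 − 1² = 52, 53 − 2² = 49 = 7² ⇒ 53 = 2² + 7².
  137: 137 − 1² = 136, 137 − 2² = 133, 137 − 3² = 128, 137 − 4² = 121 = 11² ⇒ 137 = 4² + 11².
  Combine using the Brahmagupta–Fibonacci identity (a² + b²)(c² + d²) = (ac − bd)² + (ad + bc)² = (ac + bd)² + (ad − bc)²:
  17 · 53 = 901: from (1² + 4²)(2² + 7²), take (1·2 − 4·7, 1·7 + 4·2) = (2 − 28, 7 + 8) = (-26, 15); dropping signs (only squares matter) gives (26, 15); check 26² + 15² = 676 + 225 = 901 ✓.
  901 · 137 = 123437: from (26² + 15²)(4² + 11²), take (26·4 − 15·11, 26·11 + 15·4) = (104 − 165, 286 + 60) = (-61, 346); dropping signs (only squares matter) gives (61, 346); check 61² + 346² = 3721 + 119716 = 123437 ✓.
Step 4: Order so x ≤ y and verify: 61² + 346² = 3721 + 119716 = 123437 = n. ✓

n = 123437 = 61² + 346² (one valid representation with x ≤ y).


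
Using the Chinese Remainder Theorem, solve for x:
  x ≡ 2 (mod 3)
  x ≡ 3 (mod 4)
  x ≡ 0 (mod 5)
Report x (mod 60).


Moduli 3, 4, 5 are pairwise coprime; by CRT there is a unique solution modulo M = 3 · 4 · 5 = 60.
Solve pairwise, accumulating the modulus:
  Start with x ≡ 2 (mod 3).
  Combine with x ≡ 3 (mod 4): since gcd(3, 4) = 1, we get a unique residue mod 12.
    Write x = 2 + 3·t and substitute into x ≡ 3 (mod 4): 3·t ≡ 3 − 2 = 1 (mod 4).
    The inverse of 3 mod 4 is 3 (since 3·3 = 9 = 2·4 + 1), so t ≡ 3·1 = 3 ≡ 3 (mod 4).
    Then x = 2 + 3·3 = 11, valid modulo lcm(3, 4) = 12: x ≡ 11 (mod 12).
  Combine with x ≡ 0 (mod 5): since gcd(12, 5) = 1, we get a unique residue mod 60.
    Write x = 11 + 12·t and substitute into x ≡ 0 (mod 5): 12·t ≡ 0 − 11 = -11 (mod 5).
    Reduce coefficients mod 5: 2·t ≡ 4 (mod 5).
    The inverse of 2 mod 5 is 3 (since 2·3 = 6 = 1·5 + 1), so t ≡ 3·4 = 12 ≡ 2 (mod 5).
    Then x = 11 + 12·2 = 35, valid modulo lcm(12, 5) = 60: x ≡ 35 (mod 60).
Verify: 35 mod 3 = 2 ✓, 35 mod 4 = 3 ✓, 35 mod 5 = 0 ✓.

x ≡ 35 (mod 60).


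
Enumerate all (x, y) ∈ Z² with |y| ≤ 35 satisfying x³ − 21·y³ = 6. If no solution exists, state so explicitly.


The equation is x³ - 21y³ = 6. For fixed y, x³ = 21·y³ + 6, so a solution requires the RHS to be a perfect cube.
Strategy: iterate y from -35 to 35, compute RHS = 21·y³ + 6, and check whether it is a (positive or negative) perfect cube.
Check small values of y:
  y = 0: RHS = 6 is not a perfect cube.
  y = 1: RHS = 27 = (3)³ ⇒ x = 3 works.
  y = -1: RHS = -15 is not a perfect cube.
  y = 2: RHS = 174 is not a perfect cube.
  y = -2: RHS = -162 is not a perfect cube.
  y = 3: RHS = 573 is not a perfect cube.
  y = -3: RHS = -561 is not a perfect cube.
Continuing the search up to |y| = 35 finds no further solutions beyond those listed.
Collected solutions: (3, 1).

Solutions (with |y| ≤ 35): (3, 1).


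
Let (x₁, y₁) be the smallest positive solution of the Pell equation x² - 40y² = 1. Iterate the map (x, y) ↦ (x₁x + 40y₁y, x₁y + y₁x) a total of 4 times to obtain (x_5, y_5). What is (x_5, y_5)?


Step 1: Find the fundamental solution (x₁, y₁) of x² - 40y² = 1.
  Expand √40 as a continued fraction. a₀ = ⌊√40⌋ = 6; iterate m_{k+1} = d_k·a_k − m_k, d_{k+1} = (40 − m_{k+1}²)/d_k, a_{k+1} = ⌊(a₀ + m_{k+1})/d_{k+1}⌋ (starting m₀ = 0, d₀ = 1), with convergents p_k = a_k·p_{k-1} + p_{k-2}, q_k = a_k·q_{k-1} + q_{k-2} (p₋₁ = 1, q₋₁ = 0):
  k = 0: a₀ = 6; p₀/q₀ = 6/1; p₀² − 40·q₀² = 36 − 40 = -4.
  k = 1: m = 6, d = 4, a = ⌊(6 + 6)/4⌋ = 3; p/q = (3·6 + 1)/(3·1 + 0) = 19/3; p² − 40·q² = 361 − 360 = 1.
  The first convergent with p² − 40·q² = 1 gives the fundamental solution (x₁, y₁) = (19, 3).
Step 2: Apply the recurrence (x_{n+1}, y_{n+1}) = (x₁x_n + 40y₁y_n, x₁y_n + y₁x_n) repeatedly.
  From (x_1, y_1) = (19, 3): x_2 = 19·19 + 40·3·3 = 721; y_2 = 19·3 + 3·19 = 114.
  From (x_2, y_2) = (721, 114): x_3 = 19·721 + 40·3·114 = 27379; y_3 = 19·114 + 3·721 = 4329.
  From (x_3, y_3) = (27379, 4329): x_4 = 19·27379 + 40·3·4329 = 1039681; y_4 = 19·4329 + 3·27379 = 164388.
  From (x_4, y_4) = (1039681, 164388): x_5 = 19·1039681 + 40·3·164388 = 39480499; y_5 = 19·164388 + 3·1039681 = 6242415.
Step 3: Verify x_5² - 40·y_5² = 1558709801289001 - 1558709801289000 = 1 (should be 1). ✓

(x_1, y_1) = (19, 3); (x_5, y_5) = (39480499, 6242415).
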